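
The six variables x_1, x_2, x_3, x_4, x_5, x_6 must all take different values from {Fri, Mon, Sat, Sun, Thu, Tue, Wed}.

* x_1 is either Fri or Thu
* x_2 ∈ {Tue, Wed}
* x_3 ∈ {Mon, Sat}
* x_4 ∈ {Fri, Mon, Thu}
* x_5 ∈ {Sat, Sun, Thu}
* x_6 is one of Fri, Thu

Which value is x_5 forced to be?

x_1 and x_6 share exactly the 2 values {Fri, Thu}; by pigeonhole those values go to them, so strike Fri, Thu from x_4, x_5.
x_4's domain is down to {Mon}, so x_4 = Mon. So x_3 can't be Mon.
x_3 has just one choice, so x_3 = Sat. Eliminate Sat elsewhere: x_5.
So x_5 = Sun.

Sun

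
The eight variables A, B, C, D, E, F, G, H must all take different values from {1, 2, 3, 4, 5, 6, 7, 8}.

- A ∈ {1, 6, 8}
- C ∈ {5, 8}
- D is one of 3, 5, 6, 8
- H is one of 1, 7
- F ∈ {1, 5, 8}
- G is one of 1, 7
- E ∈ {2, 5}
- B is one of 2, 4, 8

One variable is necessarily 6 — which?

A

The 8 variables draw from only 8 values {1, 2, 3, 4, 5, 6, 7, 8}, so each is used; only D can be 3, hence D = 3.
Among the 7 still-open variables, 4 fits only B (and all 7 values in {1, 2, 4, 5, 6, 7, 8} must be used), so B = 4.
The 6 still-open variables draw from only 6 values {1, 2, 5, 6, 7, 8}, so each is used; only E can be 2, hence E = 2.
The 5 still-open variables together cover exactly {1, 5, 6, 7, 8} — 5 values for 5 variables — and 6 appears only in A's list, so A = 6.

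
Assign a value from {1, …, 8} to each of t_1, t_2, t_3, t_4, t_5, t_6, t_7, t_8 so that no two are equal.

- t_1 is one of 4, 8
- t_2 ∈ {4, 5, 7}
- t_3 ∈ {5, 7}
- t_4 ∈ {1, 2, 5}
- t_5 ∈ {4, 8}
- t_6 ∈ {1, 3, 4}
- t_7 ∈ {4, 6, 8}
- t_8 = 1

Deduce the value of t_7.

t_8 must be 1 (only option left). So t_4, t_6 can't be 1.
The 7 still-open variables draw from only 7 values {2, 3, 4, 5, 6, 7, 8}, so each is used; only t_4 can be 2, hence t_4 = 2.
The 6 still-open variables together cover exactly {3, 4, 5, 6, 7, 8} — 6 values for 6 variables — and 3 appears only in t_6's list, so t_6 = 3.
The 5 still-open variables draw from only 5 values {4, 5, 6, 7, 8}, so each is used; only t_7 can be 6, hence t_7 = 6.

6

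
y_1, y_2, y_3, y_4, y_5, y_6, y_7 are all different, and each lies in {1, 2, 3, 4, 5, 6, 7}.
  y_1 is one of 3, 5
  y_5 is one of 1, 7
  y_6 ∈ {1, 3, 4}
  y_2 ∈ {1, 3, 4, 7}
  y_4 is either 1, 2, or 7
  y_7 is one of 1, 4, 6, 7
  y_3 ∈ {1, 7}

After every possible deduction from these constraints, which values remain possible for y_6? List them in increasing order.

3, 4

The 7 variables together cover exactly {1, 2, 3, 4, 5, 6, 7} — 7 values for 7 variables — and 2 appears only in y_4's list, so y_4 = 2.
Among the 6 still-open variables, 5 fits only y_1 (and all 6 values in {1, 3, 4, 5, 6, 7} must be used), so y_1 = 5.
The 5 still-open variables draw from only 5 values {1, 3, 4, 6, 7}, so each is used; only y_7 can be 6, hence y_7 = 6.
y_3 and y_5 between them cover only {1, 7} — a naked pair. Remove those values from y_2, y_6.
No further eliminations apply; y_6 can still be any of 3, 4.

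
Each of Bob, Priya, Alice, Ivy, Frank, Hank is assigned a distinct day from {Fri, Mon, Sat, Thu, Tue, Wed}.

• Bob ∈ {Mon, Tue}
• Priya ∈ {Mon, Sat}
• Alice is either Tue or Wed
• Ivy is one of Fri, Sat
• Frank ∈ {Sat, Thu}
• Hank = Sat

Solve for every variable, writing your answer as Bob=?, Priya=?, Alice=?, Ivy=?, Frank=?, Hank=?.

Hank's domain is down to {Sat}, so Hank = Sat. Strike Sat from Priya, Ivy, Frank.
Priya's domain is down to {Mon}, so Priya = Mon. Strike Mon from Bob.
Ivy's domain is down to {Fri}, so Ivy = Fri.
Frank must be Thu (only option left).
Bob must be Tue (only option left). Remove Tue from Alice.
That leaves Alice = Wed.

Bob=Tue, Priya=Mon, Alice=Wed, Ivy=Fri, Frank=Thu, Hank=Sat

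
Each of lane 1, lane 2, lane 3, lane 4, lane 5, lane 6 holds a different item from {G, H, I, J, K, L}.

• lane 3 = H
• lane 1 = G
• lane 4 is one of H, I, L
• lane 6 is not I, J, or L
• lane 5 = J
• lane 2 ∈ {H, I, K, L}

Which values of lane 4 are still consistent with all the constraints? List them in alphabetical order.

lane 1 must be G (only option left). So lane 6 can't be G.
lane 3 must be H (only option left). Eliminate H elsewhere: lane 2, lane 4, lane 6.
lane 5's domain is down to {J}, so lane 5 = J.
lane 6's domain is down to {K}, so lane 6 = K. Eliminate K elsewhere: lane 2.
No further eliminations apply; lane 4 can still be any of I, L.

I, L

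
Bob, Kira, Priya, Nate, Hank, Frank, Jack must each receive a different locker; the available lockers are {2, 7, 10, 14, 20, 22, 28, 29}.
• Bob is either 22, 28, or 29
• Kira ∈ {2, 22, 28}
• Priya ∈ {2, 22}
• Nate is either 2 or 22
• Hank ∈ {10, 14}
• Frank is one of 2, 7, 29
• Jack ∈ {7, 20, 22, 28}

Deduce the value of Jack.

20

Priya and Nate share exactly the 2 values {2, 22}; by pigeonhole those values go to them, so strike 2, 22 from Bob, Kira, Frank, Jack.
Kira must be 28 (only option left). So Bob, Jack can't be 28.
Bob must be 29 (only option left). Eliminate 29 elsewhere: Frank.
Frank must be 7 (only option left). Strike 7 from Jack.
So Jack = 20.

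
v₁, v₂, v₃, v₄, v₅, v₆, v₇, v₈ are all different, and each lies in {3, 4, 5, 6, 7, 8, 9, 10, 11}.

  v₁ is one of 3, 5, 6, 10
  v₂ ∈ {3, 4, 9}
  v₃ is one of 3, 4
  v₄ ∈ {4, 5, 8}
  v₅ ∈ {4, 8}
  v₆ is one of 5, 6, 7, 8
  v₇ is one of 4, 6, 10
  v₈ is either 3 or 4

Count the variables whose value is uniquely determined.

4

Among the 8 variables, 7 fits only v₆ (and all 8 values in {3, 4, 5, 6, 7, 8, 9, 10} must be used), so v₆ = 7.
The 7 still-open variables together cover exactly {3, 4, 5, 6, 8, 9, 10} — 7 values for 7 variables — and 9 appears only in v₂'s list, so v₂ = 9.
v₃ and v₈ between them cover only {3, 4} — a naked pair. Remove those values from v₁, v₄, v₅, v₇.
v₅ must be 8 (only option left). Eliminate 8 elsewhere: v₄.
v₄ has just one choice, so v₄ = 5. Eliminate 5 elsewhere: v₁.
Determined: v₂=9, v₄=5, v₅=8, v₆=7. The other variables each still have more than one consistent value. That makes 4.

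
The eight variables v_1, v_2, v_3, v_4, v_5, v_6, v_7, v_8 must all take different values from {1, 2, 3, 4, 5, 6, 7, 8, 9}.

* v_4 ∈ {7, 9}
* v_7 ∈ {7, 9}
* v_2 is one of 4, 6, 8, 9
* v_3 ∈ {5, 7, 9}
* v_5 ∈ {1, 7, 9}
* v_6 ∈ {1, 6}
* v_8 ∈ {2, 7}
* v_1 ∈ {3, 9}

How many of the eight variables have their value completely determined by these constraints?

The 2 variables v_4 and v_7 are confined to {7, 9}, which locks those values in; drop them from v_1, v_2, v_3, v_5, v_8.
v_1 has just one choice, so v_1 = 3.
v_3 has just one choice, so v_3 = 5.
That leaves v_5 = 1. Remove 1 from v_6.
v_6 has just one choice, so v_6 = 6. Eliminate 6 elsewhere: v_2.
v_8's domain is down to {2}, so v_8 = 2.
Determined: v_1=3, v_3=5, v_5=1, v_6=6, v_8=2. The other variables each still have more than one consistent value. That makes 5.

5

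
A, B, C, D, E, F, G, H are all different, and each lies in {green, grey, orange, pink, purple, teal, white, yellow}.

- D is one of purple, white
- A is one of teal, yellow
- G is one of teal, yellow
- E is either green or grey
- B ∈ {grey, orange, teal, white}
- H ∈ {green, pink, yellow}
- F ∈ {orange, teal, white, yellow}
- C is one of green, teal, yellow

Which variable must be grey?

E

Among the 8 variables, pink fits only H (and all 8 values in {green, grey, orange, pink, purple, teal, white, yellow} must be used), so H = pink.
Among the 7 still-open variables, purple fits only D (and all 7 values in {green, grey, orange, purple, teal, white, yellow} must be used), so D = purple.
The 2 variables A and G are confined to {teal, yellow}, which locks those values in; drop them from B, C, F.
C must be green (only option left). So E can't be green.
So grey goes to E.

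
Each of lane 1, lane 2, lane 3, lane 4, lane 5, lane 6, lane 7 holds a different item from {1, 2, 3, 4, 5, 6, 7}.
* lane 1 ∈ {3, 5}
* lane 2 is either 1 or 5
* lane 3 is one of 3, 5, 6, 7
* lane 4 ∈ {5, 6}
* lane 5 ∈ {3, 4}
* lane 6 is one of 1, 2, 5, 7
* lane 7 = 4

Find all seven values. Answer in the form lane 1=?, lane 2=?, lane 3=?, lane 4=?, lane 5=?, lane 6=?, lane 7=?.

lane 7 must be 4 (only option left). Eliminate 4 elsewhere: lane 5.
lane 5 has just one choice, so lane 5 = 3. Remove 3 from lane 1, lane 3.
That leaves lane 1 = 5. Strike 5 from lane 2, lane 3, lane 4, lane 6.
lane 2's domain is down to {1}, so lane 2 = 1. So lane 6 can't be 1.
lane 4 must be 6 (only option left). So lane 3 can't be 6.
That leaves lane 3 = 7. So lane 6 can't be 7.
lane 6's domain is down to {2}, so lane 6 = 2.

lane 1=5, lane 2=1, lane 3=7, lane 4=6, lane 5=3, lane 6=2, lane 7=4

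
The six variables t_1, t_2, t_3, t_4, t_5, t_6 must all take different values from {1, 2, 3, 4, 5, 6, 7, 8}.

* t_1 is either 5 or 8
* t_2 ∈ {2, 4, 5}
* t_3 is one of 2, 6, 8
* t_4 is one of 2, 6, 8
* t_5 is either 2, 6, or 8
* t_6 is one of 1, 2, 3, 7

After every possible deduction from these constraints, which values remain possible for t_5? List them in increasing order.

t_3, t_4, t_5 between them cover only {2, 6, 8} — a naked triple. Remove those values from t_1, t_2, t_6.
t_1's domain is down to {5}, so t_1 = 5. Strike 5 from t_2.
t_2 has just one choice, so t_2 = 4.
No further eliminations apply; t_5 can still be any of 2, 6, 8.

2, 6, 8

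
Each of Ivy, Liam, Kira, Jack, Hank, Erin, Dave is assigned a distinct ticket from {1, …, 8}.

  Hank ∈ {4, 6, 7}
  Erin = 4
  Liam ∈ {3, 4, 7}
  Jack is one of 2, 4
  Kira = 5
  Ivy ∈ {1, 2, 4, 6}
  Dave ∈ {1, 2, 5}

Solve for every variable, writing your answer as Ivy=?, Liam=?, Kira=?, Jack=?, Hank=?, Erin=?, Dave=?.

Kira has just one choice, so Kira = 5. Remove 5 from Dave.
Erin must be 4 (only option left). Remove 4 from Ivy, Liam, Jack, Hank.
Jack's domain is down to {2}, so Jack = 2. So Ivy, Dave can't be 2.
Dave has just one choice, so Dave = 1. Remove 1 from Ivy.
Ivy's domain is down to {6}, so Ivy = 6. Strike 6 from Hank.
That leaves Hank = 7. Eliminate 7 elsewhere: Liam.
Liam must be 3 (only option left).

Ivy=6, Liam=3, Kira=5, Jack=2, Hank=7, Erin=4, Dave=1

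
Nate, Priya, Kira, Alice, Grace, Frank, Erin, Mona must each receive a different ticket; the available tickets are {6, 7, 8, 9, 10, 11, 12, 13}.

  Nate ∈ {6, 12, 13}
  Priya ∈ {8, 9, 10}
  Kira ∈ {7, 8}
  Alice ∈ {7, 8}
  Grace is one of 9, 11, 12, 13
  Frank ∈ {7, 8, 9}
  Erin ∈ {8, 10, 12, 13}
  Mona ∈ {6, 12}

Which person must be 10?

Priya

The 8 variables together cover exactly {6, 7, 8, 9, 10, 11, 12, 13} — 8 values for 8 variables — and 11 appears only in Grace's list, so Grace = 11.
The 2 variables Kira and Alice are confined to {7, 8}, which locks those values in; drop them from Priya, Frank, Erin.
Frank must be 9 (only option left). So Priya can't be 9.
So 10 goes to Priya.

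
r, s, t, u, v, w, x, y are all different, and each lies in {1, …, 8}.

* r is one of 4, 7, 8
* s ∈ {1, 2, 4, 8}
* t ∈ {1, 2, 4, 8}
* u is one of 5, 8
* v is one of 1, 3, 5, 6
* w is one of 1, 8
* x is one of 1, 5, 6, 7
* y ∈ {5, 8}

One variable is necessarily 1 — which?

w

The 8 variables together cover exactly {1, 2, 3, 4, 5, 6, 7, 8} — 8 values for 8 variables — and 3 appears only in v's list, so v = 3.
The 7 still-open variables draw from only 7 values {1, 2, 4, 5, 6, 7, 8}, so each is used; only x can be 6, hence x = 6.
Among the 6 still-open variables, 7 fits only r (and all 6 values in {1, 2, 4, 5, 7, 8} must be used), so r = 7.
u and y between them cover only {5, 8} — a naked pair. Remove those values from s, t, w.
So 1 goes to w.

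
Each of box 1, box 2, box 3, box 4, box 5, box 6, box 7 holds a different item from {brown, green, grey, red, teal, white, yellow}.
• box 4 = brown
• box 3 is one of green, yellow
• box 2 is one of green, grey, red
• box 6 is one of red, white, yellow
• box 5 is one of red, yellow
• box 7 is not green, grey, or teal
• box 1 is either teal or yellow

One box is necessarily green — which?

box 4's domain is down to {brown}, so box 4 = brown. So box 7 can't be brown.
The 6 still-open variables draw from only 6 values {green, grey, red, teal, white, yellow}, so each is used; only box 2 can be grey, hence box 2 = grey.
Among the 5 still-open variables, green fits only box 3 (and all 5 values in {green, red, teal, white, yellow} must be used), so box 3 = green.

box 3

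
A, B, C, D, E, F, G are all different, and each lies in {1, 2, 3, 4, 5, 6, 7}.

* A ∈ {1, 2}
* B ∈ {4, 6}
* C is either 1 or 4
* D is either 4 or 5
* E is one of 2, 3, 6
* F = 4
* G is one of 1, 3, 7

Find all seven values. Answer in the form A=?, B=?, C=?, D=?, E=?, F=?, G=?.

A=2, B=6, C=1, D=5, E=3, F=4, G=7

F has just one choice, so F = 4. Remove 4 from B, C, D.
B's domain is down to {6}, so B = 6. Strike 6 from E.
That leaves C = 1. Strike 1 from A, G.
D's domain is down to {5}, so D = 5.
A has just one choice, so A = 2. Eliminate 2 elsewhere: E.
E has just one choice, so E = 3. So G can't be 3.
G must be 7 (only option left).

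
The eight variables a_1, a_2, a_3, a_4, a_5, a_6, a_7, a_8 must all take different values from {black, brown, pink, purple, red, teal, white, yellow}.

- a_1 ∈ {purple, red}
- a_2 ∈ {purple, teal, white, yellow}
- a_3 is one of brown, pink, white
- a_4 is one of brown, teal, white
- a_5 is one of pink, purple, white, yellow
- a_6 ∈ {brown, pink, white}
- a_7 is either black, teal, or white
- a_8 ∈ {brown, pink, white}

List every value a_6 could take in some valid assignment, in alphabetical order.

brown, pink, white

The 8 variables draw from only 8 values {black, brown, pink, purple, red, teal, white, yellow}, so each is used; only a_7 can be black, hence a_7 = black.
The 7 still-open variables draw from only 7 values {brown, pink, purple, red, teal, white, yellow}, so each is used; only a_1 can be red, hence a_1 = red.
The 3 variables a_3, a_6, a_8 are confined to {brown, pink, white}, which locks those values in; drop them from a_2, a_4, a_5.
That leaves a_4 = teal. Strike teal from a_2.
No further eliminations apply; a_6 can still be any of brown, pink, white.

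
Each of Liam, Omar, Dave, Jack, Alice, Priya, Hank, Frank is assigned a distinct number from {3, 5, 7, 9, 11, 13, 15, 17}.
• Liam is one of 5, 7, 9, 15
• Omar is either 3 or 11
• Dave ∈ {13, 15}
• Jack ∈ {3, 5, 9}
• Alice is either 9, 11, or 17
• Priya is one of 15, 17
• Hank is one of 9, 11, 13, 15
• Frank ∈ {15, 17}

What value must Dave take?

The 8 variables draw from only 8 values {3, 5, 7, 9, 11, 13, 15, 17}, so each is used; only Liam can be 7, hence Liam = 7.
The 7 still-open variables together cover exactly {3, 5, 9, 11, 13, 15, 17} — 7 values for 7 variables — and 5 appears only in Jack's list, so Jack = 5.
Among the 6 still-open variables, 3 fits only Omar (and all 6 values in {3, 9, 11, 13, 15, 17} must be used), so Omar = 3.
Priya and Frank share exactly the 2 values {15, 17}; by pigeonhole those values go to them, so strike 15, 17 from Dave, Alice, Hank.
So Dave = 13.

13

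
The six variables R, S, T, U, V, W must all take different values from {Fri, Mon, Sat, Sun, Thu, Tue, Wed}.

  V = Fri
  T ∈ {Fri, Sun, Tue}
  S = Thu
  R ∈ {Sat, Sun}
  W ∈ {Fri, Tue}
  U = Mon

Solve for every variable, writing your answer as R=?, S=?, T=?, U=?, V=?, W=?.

R=Sat, S=Thu, T=Sun, U=Mon, V=Fri, W=Tue

S must be Thu (only option left).
U's domain is down to {Mon}, so U = Mon.
V has just one choice, so V = Fri. Strike Fri from T, W.
W must be Tue (only option left). Remove Tue from T.
T must be Sun (only option left). So R can't be Sun.
R has just one choice, so R = Sat.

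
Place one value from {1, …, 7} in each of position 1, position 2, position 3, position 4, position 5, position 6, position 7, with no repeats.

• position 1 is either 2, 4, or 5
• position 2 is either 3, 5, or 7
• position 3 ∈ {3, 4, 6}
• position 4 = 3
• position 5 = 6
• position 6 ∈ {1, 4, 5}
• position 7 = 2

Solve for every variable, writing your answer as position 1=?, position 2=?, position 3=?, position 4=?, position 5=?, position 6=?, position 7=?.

position 4's domain is down to {3}, so position 4 = 3. Strike 3 from position 2, position 3.
position 5 has just one choice, so position 5 = 6. So position 3 can't be 6.
position 7's domain is down to {2}, so position 7 = 2. Strike 2 from position 1.
That leaves position 3 = 4. Strike 4 from position 1, position 6.
position 1's domain is down to {5}, so position 1 = 5. Remove 5 from position 2, position 6.
position 2's domain is down to {7}, so position 2 = 7.
position 6's domain is down to {1}, so position 6 = 1.

position 1=5, position 2=7, position 3=4, position 4=3, position 5=6, position 6=1, position 7=2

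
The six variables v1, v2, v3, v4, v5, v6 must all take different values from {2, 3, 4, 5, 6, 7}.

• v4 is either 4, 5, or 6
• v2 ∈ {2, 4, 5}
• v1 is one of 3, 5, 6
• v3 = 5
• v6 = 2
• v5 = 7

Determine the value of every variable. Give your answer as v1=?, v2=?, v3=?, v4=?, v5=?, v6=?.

v1=3, v2=4, v3=5, v4=6, v5=7, v6=2

v3 must be 5 (only option left). Eliminate 5 elsewhere: v1, v2, v4.
v5 has just one choice, so v5 = 7.
v6 has just one choice, so v6 = 2. So v2 can't be 2.
v2 has just one choice, so v2 = 4. Remove 4 from v4.
v4's domain is down to {6}, so v4 = 6. Strike 6 from v1.
v1's domain is down to {3}, so v1 = 3.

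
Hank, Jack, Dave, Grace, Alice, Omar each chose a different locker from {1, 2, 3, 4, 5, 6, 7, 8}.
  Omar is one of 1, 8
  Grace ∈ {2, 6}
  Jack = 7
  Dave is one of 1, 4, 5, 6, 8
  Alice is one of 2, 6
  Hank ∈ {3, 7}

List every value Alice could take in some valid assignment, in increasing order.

2, 6

Jack's domain is down to {7}, so Jack = 7. Remove 7 from Hank.
Hank must be 3 (only option left).
Grace and Alice between them cover only {2, 6} — a naked pair. Remove those values from Dave.
No further eliminations apply; Alice can still be any of 2, 6.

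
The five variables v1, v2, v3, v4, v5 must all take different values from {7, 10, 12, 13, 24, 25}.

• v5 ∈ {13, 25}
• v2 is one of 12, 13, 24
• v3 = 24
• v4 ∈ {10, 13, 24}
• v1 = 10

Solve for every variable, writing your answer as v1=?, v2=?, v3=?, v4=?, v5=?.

v1=10, v2=12, v3=24, v4=13, v5=25

v1 must be 10 (only option left). So v4 can't be 10.
v3 has just one choice, so v3 = 24. Eliminate 24 elsewhere: v2, v4.
v4 must be 13 (only option left). Remove 13 from v2, v5.
v5 must be 25 (only option left).
v2's domain is down to {12}, so v2 = 12.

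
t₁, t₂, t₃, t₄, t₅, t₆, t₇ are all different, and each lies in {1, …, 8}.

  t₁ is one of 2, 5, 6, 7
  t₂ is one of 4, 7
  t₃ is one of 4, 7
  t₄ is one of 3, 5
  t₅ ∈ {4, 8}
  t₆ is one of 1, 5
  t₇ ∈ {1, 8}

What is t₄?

t₂ and t₃ share exactly the 2 values {4, 7}; by pigeonhole those values go to them, so strike 4, 7 from t₁, t₅.
That leaves t₅ = 8. Eliminate 8 elsewhere: t₇.
That leaves t₇ = 1. Strike 1 from t₆.
That leaves t₆ = 5. Remove 5 from t₁, t₄.
So t₄ = 3.

3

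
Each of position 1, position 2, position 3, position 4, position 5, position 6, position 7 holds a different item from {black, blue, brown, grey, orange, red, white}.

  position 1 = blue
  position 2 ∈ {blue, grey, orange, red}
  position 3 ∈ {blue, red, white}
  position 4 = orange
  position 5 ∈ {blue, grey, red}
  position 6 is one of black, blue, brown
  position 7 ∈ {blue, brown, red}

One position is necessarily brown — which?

position 7

position 1 must be blue (only option left). Eliminate blue elsewhere: position 2, position 3, position 5, position 6, position 7.
That leaves position 4 = orange. Remove orange from position 2.
The 5 still-open variables draw from only 5 values {black, brown, grey, red, white}, so each is used; only position 6 can be black, hence position 6 = black.
The 4 still-open variables draw from only 4 values {brown, grey, red, white}, so each is used; only position 7 can be brown, hence position 7 = brown.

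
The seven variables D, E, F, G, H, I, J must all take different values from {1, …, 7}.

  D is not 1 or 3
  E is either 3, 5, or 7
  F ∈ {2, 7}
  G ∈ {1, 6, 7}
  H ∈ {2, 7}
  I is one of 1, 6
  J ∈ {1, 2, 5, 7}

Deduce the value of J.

5

The 7 variables together cover exactly {1, 2, 3, 4, 5, 6, 7} — 7 values for 7 variables — and 3 appears only in E's list, so E = 3.
The 6 still-open variables together cover exactly {1, 2, 4, 5, 6, 7} — 6 values for 6 variables — and 4 appears only in D's list, so D = 4.
The 5 still-open variables draw from only 5 values {1, 2, 5, 6, 7}, so each is used; only J can be 5, hence J = 5.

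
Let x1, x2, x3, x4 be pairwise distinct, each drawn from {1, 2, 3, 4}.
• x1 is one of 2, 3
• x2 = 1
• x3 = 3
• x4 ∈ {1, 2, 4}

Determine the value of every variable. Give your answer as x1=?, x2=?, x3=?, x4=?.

x2 must be 1 (only option left). So x4 can't be 1.
That leaves x3 = 3. Eliminate 3 elsewhere: x1.
x1 must be 2 (only option left). Strike 2 from x4.
x4 has just one choice, so x4 = 4.

x1=2, x2=1, x3=3, x4=4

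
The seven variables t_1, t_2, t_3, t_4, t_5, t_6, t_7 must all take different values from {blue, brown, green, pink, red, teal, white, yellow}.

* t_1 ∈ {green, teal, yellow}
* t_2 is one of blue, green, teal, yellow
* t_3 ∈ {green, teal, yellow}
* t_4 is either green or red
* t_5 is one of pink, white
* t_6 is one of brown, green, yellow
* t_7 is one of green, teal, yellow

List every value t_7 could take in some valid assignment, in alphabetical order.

green, teal, yellow

t_1, t_3, t_7 between them cover only {green, teal, yellow} — a naked triple. Remove those values from t_2, t_4, t_6.
t_2's domain is down to {blue}, so t_2 = blue.
t_4 must be red (only option left).
t_6 must be brown (only option left).
No further eliminations apply; t_7 can still be any of green, teal, yellow.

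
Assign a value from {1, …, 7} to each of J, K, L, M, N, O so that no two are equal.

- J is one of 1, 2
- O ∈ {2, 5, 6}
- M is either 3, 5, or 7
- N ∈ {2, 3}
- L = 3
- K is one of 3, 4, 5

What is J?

L has just one choice, so L = 3. Strike 3 from K, M, N.
That leaves N = 2. Strike 2 from J, O.
So J = 1.

1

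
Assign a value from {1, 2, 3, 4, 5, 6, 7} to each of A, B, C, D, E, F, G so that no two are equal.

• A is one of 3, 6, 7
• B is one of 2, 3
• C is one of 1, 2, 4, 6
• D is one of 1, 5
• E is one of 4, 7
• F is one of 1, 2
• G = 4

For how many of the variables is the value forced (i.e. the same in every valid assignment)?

3

G must be 4 (only option left). Strike 4 from C, E.
E's domain is down to {7}, so E = 7. Remove 7 from A.
The 5 still-open variables together cover exactly {1, 2, 3, 5, 6} — 5 values for 5 variables — and 5 appears only in D's list, so D = 5.
Determined: D=5, E=7, G=4. The other variables each still have more than one consistent value. That makes 3.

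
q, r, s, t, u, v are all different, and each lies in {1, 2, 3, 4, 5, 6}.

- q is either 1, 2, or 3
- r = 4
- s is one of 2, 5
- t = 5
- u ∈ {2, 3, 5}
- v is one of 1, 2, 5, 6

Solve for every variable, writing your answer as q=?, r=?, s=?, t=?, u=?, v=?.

r must be 4 (only option left).
That leaves t = 5. Remove 5 from s, u, v.
s has just one choice, so s = 2. So q, u, v can't be 2.
u must be 3 (only option left). Eliminate 3 elsewhere: q.
q must be 1 (only option left). Eliminate 1 elsewhere: v.
v must be 6 (only option left).

q=1, r=4, s=2, t=5, u=3, v=6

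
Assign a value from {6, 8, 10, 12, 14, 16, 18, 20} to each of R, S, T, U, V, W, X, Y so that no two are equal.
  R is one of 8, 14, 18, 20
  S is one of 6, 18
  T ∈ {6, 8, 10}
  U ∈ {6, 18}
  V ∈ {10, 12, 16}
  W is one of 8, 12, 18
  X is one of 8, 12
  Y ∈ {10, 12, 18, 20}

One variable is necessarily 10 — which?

Among the 8 variables, 14 fits only R (and all 8 values in {6, 8, 10, 12, 14, 16, 18, 20} must be used), so R = 14.
The 7 still-open variables draw from only 7 values {6, 8, 10, 12, 16, 18, 20}, so each is used; only V can be 16, hence V = 16.
Among the 6 still-open variables, 20 fits only Y (and all 6 values in {6, 8, 10, 12, 18, 20} must be used), so Y = 20.
The 5 still-open variables together cover exactly {6, 8, 10, 12, 18} — 5 values for 5 variables — and 10 appears only in T's list, so T = 10.

T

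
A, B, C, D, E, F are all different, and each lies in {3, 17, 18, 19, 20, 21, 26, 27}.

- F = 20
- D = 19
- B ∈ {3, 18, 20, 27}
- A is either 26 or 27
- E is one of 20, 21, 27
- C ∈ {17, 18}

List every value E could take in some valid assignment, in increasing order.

D has just one choice, so D = 19.
F's domain is down to {20}, so F = 20. Remove 20 from B, E.
No further eliminations apply; E can still be any of 21, 27.

21, 27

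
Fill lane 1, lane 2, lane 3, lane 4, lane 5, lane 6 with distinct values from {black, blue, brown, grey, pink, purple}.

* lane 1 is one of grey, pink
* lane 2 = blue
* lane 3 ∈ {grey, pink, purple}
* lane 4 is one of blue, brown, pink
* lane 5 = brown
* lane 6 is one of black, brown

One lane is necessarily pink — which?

lane 4

lane 2 has just one choice, so lane 2 = blue. Strike blue from lane 4.
That leaves lane 5 = brown. Strike brown from lane 4, lane 6.
So pink goes to lane 4.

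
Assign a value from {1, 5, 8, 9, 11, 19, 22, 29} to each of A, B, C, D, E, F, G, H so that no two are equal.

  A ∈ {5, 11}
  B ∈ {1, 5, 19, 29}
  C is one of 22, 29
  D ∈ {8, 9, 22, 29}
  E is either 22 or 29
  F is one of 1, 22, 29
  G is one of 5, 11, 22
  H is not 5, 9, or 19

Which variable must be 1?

F

The 8 variables together cover exactly {1, 5, 8, 9, 11, 19, 22, 29} — 8 values for 8 variables — and 9 appears only in D's list, so D = 9.
Among the 7 still-open variables, 8 fits only H (and all 7 values in {1, 5, 8, 11, 19, 22, 29} must be used), so H = 8.
The 6 still-open variables draw from only 6 values {1, 5, 11, 19, 22, 29}, so each is used; only B can be 19, hence B = 19.
The 5 still-open variables draw from only 5 values {1, 5, 11, 22, 29}, so each is used; only F can be 1, hence F = 1.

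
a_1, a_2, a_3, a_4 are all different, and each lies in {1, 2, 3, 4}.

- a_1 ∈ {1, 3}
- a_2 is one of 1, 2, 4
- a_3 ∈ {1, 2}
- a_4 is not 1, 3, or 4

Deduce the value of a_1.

3

a_4 must be 2 (only option left). Eliminate 2 elsewhere: a_2, a_3.
a_3 has just one choice, so a_3 = 1. So a_1, a_2 can't be 1.
So a_1 = 3.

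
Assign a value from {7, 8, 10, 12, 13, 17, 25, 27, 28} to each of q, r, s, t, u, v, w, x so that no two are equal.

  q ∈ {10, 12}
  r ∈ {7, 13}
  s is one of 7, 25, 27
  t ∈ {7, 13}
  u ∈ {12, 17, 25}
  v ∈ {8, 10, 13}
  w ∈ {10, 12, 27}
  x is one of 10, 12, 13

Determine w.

27

Among the 8 variables, 8 fits only v (and all 8 values in {7, 8, 10, 12, 13, 17, 25, 27} must be used), so v = 8.
The 7 still-open variables draw from only 7 values {7, 10, 12, 13, 17, 25, 27}, so each is used; only u can be 17, hence u = 17.
The 6 still-open variables together cover exactly {7, 10, 12, 13, 25, 27} — 6 values for 6 variables — and 25 appears only in s's list, so s = 25.
The 5 still-open variables draw from only 5 values {7, 10, 12, 13, 27}, so each is used; only w can be 27, hence w = 27.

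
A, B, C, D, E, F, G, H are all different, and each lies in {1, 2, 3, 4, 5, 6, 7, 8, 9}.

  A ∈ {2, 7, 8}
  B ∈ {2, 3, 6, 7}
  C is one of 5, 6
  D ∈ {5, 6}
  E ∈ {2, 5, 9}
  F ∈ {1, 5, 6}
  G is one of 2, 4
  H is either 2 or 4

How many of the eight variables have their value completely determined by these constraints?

2

C and D between them cover only {5, 6} — a naked pair. Remove those values from B, E, F.
That leaves F = 1.
G and H between them cover only {2, 4} — a naked pair. Remove those values from A, B, E.
E has just one choice, so E = 9.
Determined: E=9, F=1. The other variables each still have more than one consistent value. That makes 2.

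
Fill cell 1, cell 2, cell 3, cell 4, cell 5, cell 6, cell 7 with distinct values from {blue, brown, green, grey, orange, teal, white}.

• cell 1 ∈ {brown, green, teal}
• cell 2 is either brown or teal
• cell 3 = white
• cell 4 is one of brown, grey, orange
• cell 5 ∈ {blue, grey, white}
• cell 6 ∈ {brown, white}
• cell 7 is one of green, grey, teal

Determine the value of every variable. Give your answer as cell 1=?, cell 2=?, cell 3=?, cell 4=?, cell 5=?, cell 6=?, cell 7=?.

cell 1=green, cell 2=teal, cell 3=white, cell 4=orange, cell 5=blue, cell 6=brown, cell 7=grey

cell 3 must be white (only option left). So cell 5, cell 6 can't be white.
cell 6 must be brown (only option left). Strike brown from cell 1, cell 2, cell 4.
cell 2's domain is down to {teal}, so cell 2 = teal. Remove teal from cell 1, cell 7.
cell 1's domain is down to {green}, so cell 1 = green. Strike green from cell 7.
cell 7 must be grey (only option left). So cell 4, cell 5 can't be grey.
That leaves cell 4 = orange.
That leaves cell 5 = blue.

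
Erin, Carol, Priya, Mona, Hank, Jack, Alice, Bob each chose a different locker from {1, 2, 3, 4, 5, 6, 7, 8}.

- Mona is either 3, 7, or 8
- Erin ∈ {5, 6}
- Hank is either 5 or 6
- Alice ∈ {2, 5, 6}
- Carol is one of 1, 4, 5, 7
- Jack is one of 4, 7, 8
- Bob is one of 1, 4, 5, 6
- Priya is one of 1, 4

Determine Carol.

Among the 8 variables, 2 fits only Alice (and all 8 values in {1, 2, 3, 4, 5, 6, 7, 8} must be used), so Alice = 2.
Among the 7 still-open variables, 3 fits only Mona (and all 7 values in {1, 3, 4, 5, 6, 7, 8} must be used), so Mona = 3.
The 6 still-open variables together cover exactly {1, 4, 5, 6, 7, 8} — 6 values for 6 variables — and 8 appears only in Jack's list, so Jack = 8.
Among the 5 still-open variables, 7 fits only Carol (and all 5 values in {1, 4, 5, 6, 7} must be used), so Carol = 7.

7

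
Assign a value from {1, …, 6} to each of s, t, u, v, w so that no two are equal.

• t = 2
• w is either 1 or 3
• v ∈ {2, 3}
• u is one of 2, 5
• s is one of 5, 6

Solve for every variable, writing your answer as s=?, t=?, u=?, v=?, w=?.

s=6, t=2, u=5, v=3, w=1

t has just one choice, so t = 2. Eliminate 2 elsewhere: u, v.
u has just one choice, so u = 5. Remove 5 from s.
That leaves v = 3. So w can't be 3.
That leaves w = 1.
s has just one choice, so s = 6.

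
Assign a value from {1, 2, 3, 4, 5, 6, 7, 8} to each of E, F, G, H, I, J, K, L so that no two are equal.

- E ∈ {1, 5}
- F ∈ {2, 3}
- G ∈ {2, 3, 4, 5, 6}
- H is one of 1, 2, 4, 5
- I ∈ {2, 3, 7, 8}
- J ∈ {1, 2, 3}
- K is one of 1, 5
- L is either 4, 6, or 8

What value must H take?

The 8 variables together cover exactly {1, 2, 3, 4, 5, 6, 7, 8} — 8 values for 8 variables — and 7 appears only in I's list, so I = 7.
The 7 still-open variables together cover exactly {1, 2, 3, 4, 5, 6, 8} — 7 values for 7 variables — and 8 appears only in L's list, so L = 8.
The 6 still-open variables together cover exactly {1, 2, 3, 4, 5, 6} — 6 values for 6 variables — and 6 appears only in G's list, so G = 6.
The 5 still-open variables draw from only 5 values {1, 2, 3, 4, 5}, so each is used; only H can be 4, hence H = 4.

4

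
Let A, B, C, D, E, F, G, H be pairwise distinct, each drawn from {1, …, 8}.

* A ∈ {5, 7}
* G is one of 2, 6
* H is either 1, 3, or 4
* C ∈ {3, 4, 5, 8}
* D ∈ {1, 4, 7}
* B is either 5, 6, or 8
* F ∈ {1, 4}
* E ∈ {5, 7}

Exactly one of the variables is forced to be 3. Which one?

H

Among the 8 variables, 2 fits only G (and all 8 values in {1, 2, 3, 4, 5, 6, 7, 8} must be used), so G = 2.
Among the 7 still-open variables, 6 fits only B (and all 7 values in {1, 3, 4, 5, 6, 7, 8} must be used), so B = 6.
Among the 6 still-open variables, 8 fits only C (and all 6 values in {1, 3, 4, 5, 7, 8} must be used), so C = 8.
The 5 still-open variables draw from only 5 values {1, 3, 4, 5, 7}, so each is used; only H can be 3, hence H = 3.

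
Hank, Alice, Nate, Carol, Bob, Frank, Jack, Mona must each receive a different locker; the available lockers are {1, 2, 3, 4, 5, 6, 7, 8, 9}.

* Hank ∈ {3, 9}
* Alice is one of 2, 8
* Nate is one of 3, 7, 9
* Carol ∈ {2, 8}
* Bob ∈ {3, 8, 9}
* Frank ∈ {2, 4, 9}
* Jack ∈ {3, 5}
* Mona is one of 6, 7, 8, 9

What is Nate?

The 8 variables draw from only 8 values {2, 3, 4, 5, 6, 7, 8, 9}, so each is used; only Frank can be 4, hence Frank = 4.
The 7 still-open variables draw from only 7 values {2, 3, 5, 6, 7, 8, 9}, so each is used; only Jack can be 5, hence Jack = 5.
Among the 6 still-open variables, 6 fits only Mona (and all 6 values in {2, 3, 6, 7, 8, 9} must be used), so Mona = 6.
The 5 still-open variables together cover exactly {2, 3, 7, 8, 9} — 5 values for 5 variables — and 7 appears only in Nate's list, so Nate = 7.

7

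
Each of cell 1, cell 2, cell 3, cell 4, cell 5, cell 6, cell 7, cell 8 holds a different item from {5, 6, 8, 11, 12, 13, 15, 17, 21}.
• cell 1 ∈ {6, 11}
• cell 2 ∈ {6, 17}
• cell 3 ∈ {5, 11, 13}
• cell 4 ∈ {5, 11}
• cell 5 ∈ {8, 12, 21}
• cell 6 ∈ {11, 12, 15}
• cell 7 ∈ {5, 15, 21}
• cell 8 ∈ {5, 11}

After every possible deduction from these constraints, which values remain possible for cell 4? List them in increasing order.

5, 11

cell 4 and cell 8 share exactly the 2 values {5, 11}; by pigeonhole those values go to them, so strike 5, 11 from cell 1, cell 3, cell 6, cell 7.
cell 1 must be 6 (only option left). Remove 6 from cell 2.
cell 2 has just one choice, so cell 2 = 17.
cell 3 has just one choice, so cell 3 = 13.
No further eliminations apply; cell 4 can still be any of 5, 11.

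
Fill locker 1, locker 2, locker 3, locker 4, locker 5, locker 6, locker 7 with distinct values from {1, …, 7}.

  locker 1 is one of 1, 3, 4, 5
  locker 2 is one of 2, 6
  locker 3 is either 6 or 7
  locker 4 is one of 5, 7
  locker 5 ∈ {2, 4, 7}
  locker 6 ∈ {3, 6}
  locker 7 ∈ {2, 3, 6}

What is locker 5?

4

The 7 variables draw from only 7 values {1, 2, 3, 4, 5, 6, 7}, so each is used; only locker 1 can be 1, hence locker 1 = 1.
Among the 6 still-open variables, 4 fits only locker 5 (and all 6 values in {2, 3, 4, 5, 6, 7} must be used), so locker 5 = 4.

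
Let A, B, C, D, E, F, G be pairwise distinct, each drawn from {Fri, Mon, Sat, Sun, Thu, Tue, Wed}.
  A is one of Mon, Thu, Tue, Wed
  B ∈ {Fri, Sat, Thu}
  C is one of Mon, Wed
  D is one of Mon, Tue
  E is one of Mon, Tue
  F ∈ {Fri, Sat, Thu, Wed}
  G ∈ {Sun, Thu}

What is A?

The 7 variables draw from only 7 values {Fri, Mon, Sat, Sun, Thu, Tue, Wed}, so each is used; only G can be Sun, hence G = Sun.
D and E between them cover only {Mon, Tue} — a naked pair. Remove those values from A, C.
C must be Wed (only option left). Strike Wed from A, F.
So A = Thu.

Thu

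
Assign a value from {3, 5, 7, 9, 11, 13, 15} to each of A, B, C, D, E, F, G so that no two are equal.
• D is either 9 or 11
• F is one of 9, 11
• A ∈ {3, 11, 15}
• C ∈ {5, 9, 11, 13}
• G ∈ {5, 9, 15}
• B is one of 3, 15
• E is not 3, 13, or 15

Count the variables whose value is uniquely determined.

3

Among the 7 variables, 7 fits only E (and all 7 values in {3, 5, 7, 9, 11, 13, 15} must be used), so E = 7.
Among the 6 still-open variables, 13 fits only C (and all 6 values in {3, 5, 9, 11, 13, 15} must be used), so C = 13.
The 5 still-open variables draw from only 5 values {3, 5, 9, 11, 15}, so each is used; only G can be 5, hence G = 5.
D and F share exactly the 2 values {9, 11}; by pigeonhole those values go to them, so strike 9, 11 from A.
Determined: C=13, E=7, G=5. The other variables each still have more than one consistent value. That makes 3.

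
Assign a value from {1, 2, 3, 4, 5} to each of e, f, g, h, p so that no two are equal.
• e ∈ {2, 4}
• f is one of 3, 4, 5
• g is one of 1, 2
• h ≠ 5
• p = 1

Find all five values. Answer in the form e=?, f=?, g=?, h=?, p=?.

e=4, f=5, g=2, h=3, p=1

p has just one choice, so p = 1. Remove 1 from g, h.
g must be 2 (only option left). Remove 2 from e, h.
e must be 4 (only option left). Strike 4 from f, h.
h must be 3 (only option left). So f can't be 3.
f must be 5 (only option left).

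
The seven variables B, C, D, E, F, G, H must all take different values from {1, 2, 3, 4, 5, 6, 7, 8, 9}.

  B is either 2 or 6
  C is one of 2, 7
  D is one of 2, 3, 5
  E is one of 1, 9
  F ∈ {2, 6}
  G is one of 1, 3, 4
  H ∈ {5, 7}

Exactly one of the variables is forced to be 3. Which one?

B and F between them cover only {2, 6} — a naked pair. Remove those values from C, D.
That leaves C = 7. Eliminate 7 elsewhere: H.
H has just one choice, so H = 5. So D can't be 5.
So 3 goes to D.

D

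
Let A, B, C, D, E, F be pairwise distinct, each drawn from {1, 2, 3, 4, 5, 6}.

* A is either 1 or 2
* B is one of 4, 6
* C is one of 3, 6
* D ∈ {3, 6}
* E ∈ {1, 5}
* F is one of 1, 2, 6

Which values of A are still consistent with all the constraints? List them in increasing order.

Among the 6 variables, 4 fits only B (and all 6 values in {1, 2, 3, 4, 5, 6} must be used), so B = 4.
The 5 still-open variables together cover exactly {1, 2, 3, 5, 6} — 5 values for 5 variables — and 5 appears only in E's list, so E = 5.
C and D share exactly the 2 values {3, 6}; by pigeonhole those values go to them, so strike 3, 6 from F.
No further eliminations apply; A can still be any of 1, 2.

1, 2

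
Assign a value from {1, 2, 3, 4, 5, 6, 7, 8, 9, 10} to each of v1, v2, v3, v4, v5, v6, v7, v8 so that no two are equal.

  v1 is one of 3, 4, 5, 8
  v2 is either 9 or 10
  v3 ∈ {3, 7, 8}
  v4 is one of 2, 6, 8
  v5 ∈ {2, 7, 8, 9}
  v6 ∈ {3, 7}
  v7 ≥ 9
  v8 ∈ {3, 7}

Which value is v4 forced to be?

v2 and v7 between them cover only {9, 10} — a naked pair. Remove those values from v5.
The 2 variables v6 and v8 are confined to {3, 7}, which locks those values in; drop them from v1, v3, v5.
v3 must be 8 (only option left). Strike 8 from v1, v4, v5.
v5 has just one choice, so v5 = 2. Eliminate 2 elsewhere: v4.
So v4 = 6.

6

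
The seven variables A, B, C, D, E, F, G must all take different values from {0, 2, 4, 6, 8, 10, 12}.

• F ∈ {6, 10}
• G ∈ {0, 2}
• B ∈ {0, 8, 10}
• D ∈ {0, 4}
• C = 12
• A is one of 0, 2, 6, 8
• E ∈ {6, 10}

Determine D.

C must be 12 (only option left).
The 6 still-open variables together cover exactly {0, 2, 4, 6, 8, 10} — 6 values for 6 variables — and 4 appears only in D's list, so D = 4.

4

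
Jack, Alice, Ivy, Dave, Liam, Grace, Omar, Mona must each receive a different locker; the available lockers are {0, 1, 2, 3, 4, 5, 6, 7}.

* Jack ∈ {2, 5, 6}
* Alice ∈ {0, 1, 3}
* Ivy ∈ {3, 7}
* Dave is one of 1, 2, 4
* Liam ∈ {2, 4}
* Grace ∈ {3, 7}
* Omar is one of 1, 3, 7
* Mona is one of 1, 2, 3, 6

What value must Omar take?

1

Among the 8 variables, 0 fits only Alice (and all 8 values in {0, 1, 2, 3, 4, 5, 6, 7} must be used), so Alice = 0.
The 7 still-open variables together cover exactly {1, 2, 3, 4, 5, 6, 7} — 7 values for 7 variables — and 5 appears only in Jack's list, so Jack = 5.
Among the 6 still-open variables, 6 fits only Mona (and all 6 values in {1, 2, 3, 4, 6, 7} must be used), so Mona = 6.
The 2 variables Ivy and Grace are confined to {3, 7}, which locks those values in; drop them from Omar.
So Omar = 1.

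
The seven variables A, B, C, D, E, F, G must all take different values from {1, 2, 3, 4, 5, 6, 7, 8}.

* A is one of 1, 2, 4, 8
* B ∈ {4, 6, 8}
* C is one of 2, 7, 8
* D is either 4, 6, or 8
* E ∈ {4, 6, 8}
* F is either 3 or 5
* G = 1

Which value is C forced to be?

G must be 1 (only option left). Strike 1 from A.
B, D, E share exactly the 3 values {4, 6, 8}; by pigeonhole those values go to them, so strike 4, 6, 8 from A, C.
That leaves A = 2. Strike 2 from C.
So C = 7.

7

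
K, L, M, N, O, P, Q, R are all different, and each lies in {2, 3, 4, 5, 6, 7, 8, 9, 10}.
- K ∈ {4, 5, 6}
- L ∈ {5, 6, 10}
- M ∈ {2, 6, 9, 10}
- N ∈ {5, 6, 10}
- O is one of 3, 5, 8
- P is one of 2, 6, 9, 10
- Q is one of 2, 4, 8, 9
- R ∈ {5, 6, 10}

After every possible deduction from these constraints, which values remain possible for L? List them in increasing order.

The 8 variables draw from only 8 values {2, 3, 4, 5, 6, 8, 9, 10}, so each is used; only O can be 3, hence O = 3.
Among the 7 still-open variables, 8 fits only Q (and all 7 values in {2, 4, 5, 6, 8, 9, 10} must be used), so Q = 8.
The 6 still-open variables draw from only 6 values {2, 4, 5, 6, 9, 10}, so each is used; only K can be 4, hence K = 4.
The 3 variables L, N, R are confined to {5, 6, 10}, which locks those values in; drop them from M, P.
No further eliminations apply; L can still be any of 5, 6, 10.

5, 6, 10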